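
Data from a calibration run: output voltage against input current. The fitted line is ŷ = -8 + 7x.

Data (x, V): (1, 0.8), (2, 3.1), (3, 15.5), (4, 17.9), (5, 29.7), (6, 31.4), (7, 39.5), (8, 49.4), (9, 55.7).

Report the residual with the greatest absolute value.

x=1: ŷ = -8 + 7·1 = -1; e = 0.8 − (-1) = 1.8
x=2: ŷ = -8 + 7·2 = 6; e = 3.1 − 6 = -2.9
x=3: ŷ = -8 + 7·3 = 13; e = 15.5 − 13 = 2.5
x=4: ŷ = -8 + 7·4 = 20; e = 17.9 − 20 = -2.1
x=5: ŷ = -8 + 7·5 = 27; e = 29.7 − 27 = 2.7
x=6: ŷ = -8 + 7·6 = 34; e = 31.4 − 34 = -2.6
x=7: ŷ = -8 + 7·7 = 41; e = 39.5 − 41 = -1.5
x=8: ŷ = -8 + 7·8 = 48; e = 49.4 − 48 = 1.4
x=9: ŷ = -8 + 7·9 = 55; e = 55.7 − 55 = 0.7
Largest |e| is 2.9 at x = 2, residual -2.9.

e = -2.9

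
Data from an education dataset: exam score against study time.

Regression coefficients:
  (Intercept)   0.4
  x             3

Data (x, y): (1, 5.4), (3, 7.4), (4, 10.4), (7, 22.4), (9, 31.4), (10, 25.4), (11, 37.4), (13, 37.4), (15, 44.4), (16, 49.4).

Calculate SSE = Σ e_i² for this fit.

SSE = 76

x=1: ŷ = 0.4 + 3·1 = 3.4; e = 5.4 − 3.4 = 2
x=3: ŷ = 0.4 + 3·3 = 9.4; e = 7.4 − 9.4 = -2
x=4: ŷ = 0.4 + 3·4 = 12.4; e = 10.4 − 12.4 = -2
x=7: ŷ = 0.4 + 3·7 = 21.4; e = 22.4 − 21.4 = 1
x=9: ŷ = 0.4 + 3·9 = 27.4; e = 31.4 − 27.4 = 4
x=10: ŷ = 0.4 + 3·10 = 30.4; e = 25.4 − 30.4 = -5
x=11: ŷ = 0.4 + 3·11 = 33.4; e = 37.4 − 33.4 = 4
x=13: ŷ = 0.4 + 3·13 = 39.4; e = 37.4 − 39.4 = -2
x=15: ŷ = 0.4 + 3·15 = 45.4; e = 44.4 − 45.4 = -1
x=16: ŷ = 0.4 + 3·16 = 48.4; e = 49.4 − 48.4 = 1
SSE = 4 + 4 + 4 + 1 + 16 + 25 + 16 + 4 + 1 + 1 = 76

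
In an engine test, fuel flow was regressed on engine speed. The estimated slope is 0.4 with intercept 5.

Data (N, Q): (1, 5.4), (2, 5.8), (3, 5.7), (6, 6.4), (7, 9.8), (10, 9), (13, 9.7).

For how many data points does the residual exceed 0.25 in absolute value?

N=1: ŷ = 5 + 0.4·1 = 5.4; r = 5.4 − 5.4 = 0
N=2: ŷ = 5 + 0.4·2 = 5.8; r = 5.8 − 5.8 = 0
N=3: ŷ = 5 + 0.4·3 = 6.2; r = 5.7 − 6.2 = -0.5
N=6: ŷ = 5 + 0.4·6 = 7.4; r = 6.4 − 7.4 = -1
N=7: ŷ = 5 + 0.4·7 = 7.8; r = 9.8 − 7.8 = 2
N=10: ŷ = 5 + 0.4·10 = 9; r = 9 − 9 = 0
N=13: ŷ = 5 + 0.4·13 = 10.2; r = 9.7 − 10.2 = -0.5
|r| > 0.25: N=3 (|r|=0.5), N=6 (|r|=1), N=7 (|r|=2), N=13 (|r|=0.5) → 4

4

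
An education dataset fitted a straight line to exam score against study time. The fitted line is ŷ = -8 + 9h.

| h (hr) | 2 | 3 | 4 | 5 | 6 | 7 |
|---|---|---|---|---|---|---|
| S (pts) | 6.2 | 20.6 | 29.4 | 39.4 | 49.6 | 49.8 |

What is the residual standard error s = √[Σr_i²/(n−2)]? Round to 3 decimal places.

s = 4.022

h=2: ŷ = -8 + 9·2 = 10; r = 6.2 − 10 = -3.8
h=3: ŷ = -8 + 9·3 = 19; r = 20.6 − 19 = 1.6
h=4: ŷ = -8 + 9·4 = 28; r = 29.4 − 28 = 1.4
h=5: ŷ = -8 + 9·5 = 37; r = 39.4 − 37 = 2.4
h=6: ŷ = -8 + 9·6 = 46; r = 49.6 − 46 = 3.6
h=7: ŷ = -8 + 9·7 = 55; r = 49.8 − 55 = -5.2
SSE = 14.44 + 2.56 + 1.96 + 5.76 + 12.96 + 27.04 = 64.72
s = √(64.72/4) = √16.18 ≈ 4.022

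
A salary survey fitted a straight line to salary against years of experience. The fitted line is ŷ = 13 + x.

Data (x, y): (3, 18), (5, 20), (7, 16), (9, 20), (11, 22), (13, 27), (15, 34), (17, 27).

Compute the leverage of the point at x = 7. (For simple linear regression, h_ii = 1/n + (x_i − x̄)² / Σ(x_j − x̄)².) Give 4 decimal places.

x̄ = (3 + 5 + 7 + 9 + 11 + 13 + 15 + 17)/8 = 10
Σ(x − x̄)² = 49 + 25 + 9 + 1 + 1 + 9 + 25 + 49 = 168
h = 1/8 + (-3)²/168 = 0.125 + 0.0535714 = 0.1786

h = 0.1786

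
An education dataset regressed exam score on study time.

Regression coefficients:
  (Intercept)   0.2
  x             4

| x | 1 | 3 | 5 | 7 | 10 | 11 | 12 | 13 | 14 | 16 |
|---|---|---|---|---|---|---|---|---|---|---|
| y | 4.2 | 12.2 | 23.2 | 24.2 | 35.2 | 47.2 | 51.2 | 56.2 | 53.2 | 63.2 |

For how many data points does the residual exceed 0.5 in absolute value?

8

x=1: ŷ = 0.2 + 4·1 = 4.2; e = 4.2 − 4.2 = 0
x=3: ŷ = 0.2 + 4·3 = 12.2; e = 12.2 − 12.2 = 0
x=5: ŷ = 0.2 + 4·5 = 20.2; e = 23.2 − 20.2 = 3
x=7: ŷ = 0.2 + 4·7 = 28.2; e = 24.2 − 28.2 = -4
x=10: ŷ = 0.2 + 4·10 = 40.2; e = 35.2 − 40.2 = -5
x=11: ŷ = 0.2 + 4·11 = 44.2; e = 47.2 − 44.2 = 3
x=12: ŷ = 0.2 + 4·12 = 48.2; e = 51.2 − 48.2 = 3
x=13: ŷ = 0.2 + 4·13 = 52.2; e = 56.2 − 52.2 = 4
x=14: ŷ = 0.2 + 4·14 = 56.2; e = 53.2 − 56.2 = -3
x=16: ŷ = 0.2 + 4·16 = 64.2; e = 63.2 − 64.2 = -1
|e| > 0.5: x=5 (|e|=3), x=7 (|e|=4), x=10 (|e|=5), x=11 (|e|=3), x=12 (|e|=3), x=13 (|e|=4), x=14 (|e|=3), x=16 (|e|=1) → 8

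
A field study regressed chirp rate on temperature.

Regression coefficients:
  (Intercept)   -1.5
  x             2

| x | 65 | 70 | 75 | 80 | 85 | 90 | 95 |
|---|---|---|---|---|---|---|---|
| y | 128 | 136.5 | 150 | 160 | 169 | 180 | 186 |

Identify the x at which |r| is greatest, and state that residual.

x=65: ŷ = -1.5 + 2·65 = 128.5; r = 128 − 128.5 = -0.5
x=70: ŷ = -1.5 + 2·70 = 138.5; r = 136.5 − 138.5 = -2
x=75: ŷ = -1.5 + 2·75 = 148.5; r = 150 − 148.5 = 1.5
x=80: ŷ = -1.5 + 2·80 = 158.5; r = 160 − 158.5 = 1.5
x=85: ŷ = -1.5 + 2·85 = 168.5; r = 169 − 168.5 = 0.5
x=90: ŷ = -1.5 + 2·90 = 178.5; r = 180 − 178.5 = 1.5
x=95: ŷ = -1.5 + 2·95 = 188.5; r = 186 − 188.5 = -2.5
Largest |r| is 2.5 at x = 95, residual -2.5.

x = 95, r = -2.5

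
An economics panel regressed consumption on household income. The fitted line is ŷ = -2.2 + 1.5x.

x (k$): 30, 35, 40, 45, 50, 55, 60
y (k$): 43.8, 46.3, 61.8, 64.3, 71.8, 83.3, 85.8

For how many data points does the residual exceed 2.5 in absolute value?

3

x=30: ŷ = -2.2 + 1.5·30 = 42.8; r = 43.8 − 42.8 = 1
x=35: ŷ = -2.2 + 1.5·35 = 50.3; r = 46.3 − 50.3 = -4
x=40: ŷ = -2.2 + 1.5·40 = 57.8; r = 61.8 − 57.8 = 4
x=45: ŷ = -2.2 + 1.5·45 = 65.3; r = 64.3 − 65.3 = -1
x=50: ŷ = -2.2 + 1.5·50 = 72.8; r = 71.8 − 72.8 = -1
x=55: ŷ = -2.2 + 1.5·55 = 80.3; r = 83.3 − 80.3 = 3
x=60: ŷ = -2.2 + 1.5·60 = 87.8; r = 85.8 − 87.8 = -2
|r| > 2.5: x=35 (|r|=4), x=40 (|r|=4), x=55 (|r|=3) → 3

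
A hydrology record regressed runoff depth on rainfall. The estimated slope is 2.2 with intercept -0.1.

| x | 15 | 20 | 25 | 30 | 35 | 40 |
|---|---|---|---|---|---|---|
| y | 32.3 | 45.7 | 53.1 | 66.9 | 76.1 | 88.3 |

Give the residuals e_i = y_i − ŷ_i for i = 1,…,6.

x=15: ŷ = -0.1 + 2.2·15 = 32.9; e = 32.3 − 32.9 = -0.6
x=20: ŷ = -0.1 + 2.2·20 = 43.9; e = 45.7 − 43.9 = 1.8
x=25: ŷ = -0.1 + 2.2·25 = 54.9; e = 53.1 − 54.9 = -1.8
x=30: ŷ = -0.1 + 2.2·30 = 65.9; e = 66.9 − 65.9 = 1
x=35: ŷ = -0.1 + 2.2·35 = 76.9; e = 76.1 − 76.9 = -0.8
x=40: ŷ = -0.1 + 2.2·40 = 87.9; e = 88.3 − 87.9 = 0.4

-0.6, 1.8, -1.8, 1, -0.8, 0.4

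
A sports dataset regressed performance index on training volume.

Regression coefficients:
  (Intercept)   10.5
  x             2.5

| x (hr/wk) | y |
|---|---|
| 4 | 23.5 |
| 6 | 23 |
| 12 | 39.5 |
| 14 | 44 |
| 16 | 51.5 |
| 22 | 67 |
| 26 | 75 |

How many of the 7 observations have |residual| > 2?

x=4: ŷ = 10.5 + 2.5·4 = 20.5; r = 23.5 − 20.5 = 3
x=6: ŷ = 10.5 + 2.5·6 = 25.5; r = 23 − 25.5 = -2.5
x=12: ŷ = 10.5 + 2.5·12 = 40.5; r = 39.5 − 40.5 = -1
x=14: ŷ = 10.5 + 2.5·14 = 45.5; r = 44 − 45.5 = -1.5
x=16: ŷ = 10.5 + 2.5·16 = 50.5; r = 51.5 − 50.5 = 1
x=22: ŷ = 10.5 + 2.5·22 = 65.5; r = 67 − 65.5 = 1.5
x=26: ŷ = 10.5 + 2.5·26 = 75.5; r = 75 − 75.5 = -0.5
|r| > 2: x=4 (|r|=3), x=6 (|r|=2.5) → 2

2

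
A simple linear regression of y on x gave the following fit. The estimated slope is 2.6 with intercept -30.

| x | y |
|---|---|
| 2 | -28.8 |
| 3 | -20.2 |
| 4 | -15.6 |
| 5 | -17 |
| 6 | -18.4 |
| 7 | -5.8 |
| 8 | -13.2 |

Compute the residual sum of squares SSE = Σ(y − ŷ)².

SSE = 104

x=2: ŷ = -30 + 2.6·2 = -24.8; e = -28.8 − (-24.8) = -4
x=3: ŷ = -30 + 2.6·3 = -22.2; e = -20.2 − (-22.2) = 2
x=4: ŷ = -30 + 2.6·4 = -19.6; e = -15.6 − (-19.6) = 4
x=5: ŷ = -30 + 2.6·5 = -17; e = -17 − (-17) = 0
x=6: ŷ = -30 + 2.6·6 = -14.4; e = -18.4 − (-14.4) = -4
x=7: ŷ = -30 + 2.6·7 = -11.8; e = -5.8 − (-11.8) = 6
x=8: ŷ = -30 + 2.6·8 = -9.2; e = -13.2 − (-9.2) = -4
SSE = 16 + 4 + 16 + 0 + 16 + 36 + 16 = 104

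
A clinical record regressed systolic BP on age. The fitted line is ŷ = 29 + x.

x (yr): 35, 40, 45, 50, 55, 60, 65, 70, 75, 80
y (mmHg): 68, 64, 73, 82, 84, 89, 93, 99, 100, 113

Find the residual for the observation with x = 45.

r = -1

ŷ = 29 + 45 = 74
r = 73 − 74 = -1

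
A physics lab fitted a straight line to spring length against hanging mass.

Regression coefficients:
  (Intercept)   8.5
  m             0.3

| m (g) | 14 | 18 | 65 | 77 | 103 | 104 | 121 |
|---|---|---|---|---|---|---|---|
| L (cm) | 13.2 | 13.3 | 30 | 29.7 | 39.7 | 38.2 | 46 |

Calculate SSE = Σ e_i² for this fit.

SSE = 12

m=14: ŷ = 8.5 + 0.3·14 = 12.7; e = 13.2 − 12.7 = 0.5
m=18: ŷ = 8.5 + 0.3·18 = 13.9; e = 13.3 − 13.9 = -0.6
m=65: ŷ = 8.5 + 0.3·65 = 28; e = 30 − 28 = 2
m=77: ŷ = 8.5 + 0.3·77 = 31.6; e = 29.7 − 31.6 = -1.9
m=103: ŷ = 8.5 + 0.3·103 = 39.4; e = 39.7 − 39.4 = 0.3
m=104: ŷ = 8.5 + 0.3·104 = 39.7; e = 38.2 − 39.7 = -1.5
m=121: ŷ = 8.5 + 0.3·121 = 44.8; e = 46 − 44.8 = 1.2
SSE = 0.25 + 0.36 + 4 + 3.61 + 0.09 + 2.25 + 1.44 = 12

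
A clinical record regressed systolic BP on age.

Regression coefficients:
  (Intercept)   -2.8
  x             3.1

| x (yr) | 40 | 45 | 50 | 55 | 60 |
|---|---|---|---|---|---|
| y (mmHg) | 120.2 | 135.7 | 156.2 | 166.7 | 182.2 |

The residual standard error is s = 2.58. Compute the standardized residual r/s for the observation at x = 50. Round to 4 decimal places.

ŷ = -2.8 + 3.1·50 = 152.2
r = 156.2 − 152.2 = 4
r/s = 4 / 2.58 = 1.5504

1.5504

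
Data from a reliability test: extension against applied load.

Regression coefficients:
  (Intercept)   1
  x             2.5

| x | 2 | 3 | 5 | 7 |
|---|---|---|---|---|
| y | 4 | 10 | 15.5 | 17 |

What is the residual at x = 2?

e = -2

ŷ = 1 + 2.5·2 = 6
e = 4 − 6 = -2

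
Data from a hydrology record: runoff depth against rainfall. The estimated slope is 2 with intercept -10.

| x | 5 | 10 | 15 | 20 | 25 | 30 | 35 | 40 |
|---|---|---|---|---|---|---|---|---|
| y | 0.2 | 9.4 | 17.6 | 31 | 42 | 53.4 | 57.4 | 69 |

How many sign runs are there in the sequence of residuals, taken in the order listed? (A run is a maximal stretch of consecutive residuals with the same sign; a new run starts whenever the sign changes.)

4 runs

x=5: ŷ = -10 + 2·5 = 0; r = 0.2 − 0 = 0.2
x=10: ŷ = -10 + 2·10 = 10; r = 9.4 − 10 = -0.6
x=15: ŷ = -10 + 2·15 = 20; r = 17.6 − 20 = -2.4
x=20: ŷ = -10 + 2·20 = 30; r = 31 − 30 = 1
x=25: ŷ = -10 + 2·25 = 40; r = 42 − 40 = 2
x=30: ŷ = -10 + 2·30 = 50; r = 53.4 − 50 = 3.4
x=35: ŷ = -10 + 2·35 = 60; r = 57.4 − 60 = -2.6
x=40: ŷ = -10 + 2·40 = 70; r = 69 − 70 = -1
Signs: + − − + + + − −
Runs: +×1, −×2, +×3, −×2 → 4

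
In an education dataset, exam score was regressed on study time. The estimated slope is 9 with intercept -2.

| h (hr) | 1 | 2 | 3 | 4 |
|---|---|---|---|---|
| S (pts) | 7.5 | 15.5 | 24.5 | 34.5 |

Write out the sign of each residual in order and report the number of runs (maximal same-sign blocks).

3 runs

h=1: ŷ = -2 + 9·1 = 7; r = 7.5 − 7 = 0.5
h=2: ŷ = -2 + 9·2 = 16; r = 15.5 − 16 = -0.5
h=3: ŷ = -2 + 9·3 = 25; r = 24.5 − 25 = -0.5
h=4: ŷ = -2 + 9·4 = 34; r = 34.5 − 34 = 0.5
Signs: + − − +
Runs: +×1, −×2, +×1 → 3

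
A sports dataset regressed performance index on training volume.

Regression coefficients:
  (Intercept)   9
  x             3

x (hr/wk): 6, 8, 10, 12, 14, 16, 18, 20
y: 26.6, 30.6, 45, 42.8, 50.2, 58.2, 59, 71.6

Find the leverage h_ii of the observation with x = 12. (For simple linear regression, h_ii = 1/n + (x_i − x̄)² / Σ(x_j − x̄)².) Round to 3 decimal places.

x̄ = (6 + 8 + 10 + 12 + 14 + 16 + 18 + 20)/8 = 13
Σ(x − x̄)² = 49 + 25 + 9 + 1 + 1 + 9 + 25 + 49 = 168
h = 1/8 + (-1)²/168 = 0.125 + 0.00595238 = 0.131

h = 0.131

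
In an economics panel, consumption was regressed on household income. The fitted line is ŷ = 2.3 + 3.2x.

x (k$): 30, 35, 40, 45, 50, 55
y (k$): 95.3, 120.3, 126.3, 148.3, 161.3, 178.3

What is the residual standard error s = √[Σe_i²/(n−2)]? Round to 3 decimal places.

s = 4.062

x=30: ŷ = 2.3 + 3.2·30 = 98.3; e = 95.3 − 98.3 = -3
x=35: ŷ = 2.3 + 3.2·35 = 114.3; e = 120.3 − 114.3 = 6
x=40: ŷ = 2.3 + 3.2·40 = 130.3; e = 126.3 − 130.3 = -4
x=45: ŷ = 2.3 + 3.2·45 = 146.3; e = 148.3 − 146.3 = 2
x=50: ŷ = 2.3 + 3.2·50 = 162.3; e = 161.3 − 162.3 = -1
x=55: ŷ = 2.3 + 3.2·55 = 178.3; e = 178.3 − 178.3 = 0
SSE = 9 + 36 + 16 + 4 + 1 + 0 = 66
s = √(66/4) = √16.5 ≈ 4.062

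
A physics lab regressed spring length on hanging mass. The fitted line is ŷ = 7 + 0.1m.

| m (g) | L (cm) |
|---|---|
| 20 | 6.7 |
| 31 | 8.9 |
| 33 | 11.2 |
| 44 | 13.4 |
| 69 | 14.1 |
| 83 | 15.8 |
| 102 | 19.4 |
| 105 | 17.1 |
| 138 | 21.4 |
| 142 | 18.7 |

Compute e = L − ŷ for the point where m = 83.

e = 0.5

ŷ = 7 + 0.1·83 = 15.3
e = 15.8 − 15.3 = 0.5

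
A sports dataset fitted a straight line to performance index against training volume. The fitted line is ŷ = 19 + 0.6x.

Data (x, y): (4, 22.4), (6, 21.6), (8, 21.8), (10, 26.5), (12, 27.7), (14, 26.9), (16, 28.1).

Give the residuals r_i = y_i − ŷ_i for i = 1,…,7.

1, -1, -2, 1.5, 1.5, -0.5, -0.5

x=4: ŷ = 19 + 0.6·4 = 21.4; r = 22.4 − 21.4 = 1
x=6: ŷ = 19 + 0.6·6 = 22.6; r = 21.6 − 22.6 = -1
x=8: ŷ = 19 + 0.6·8 = 23.8; r = 21.8 − 23.8 = -2
x=10: ŷ = 19 + 0.6·10 = 25; r = 26.5 − 25 = 1.5
x=12: ŷ = 19 + 0.6·12 = 26.2; r = 27.7 − 26.2 = 1.5
x=14: ŷ = 19 + 0.6·14 = 27.4; r = 26.9 − 27.4 = -0.5
x=16: ŷ = 19 + 0.6·16 = 28.6; r = 28.1 − 28.6 = -0.5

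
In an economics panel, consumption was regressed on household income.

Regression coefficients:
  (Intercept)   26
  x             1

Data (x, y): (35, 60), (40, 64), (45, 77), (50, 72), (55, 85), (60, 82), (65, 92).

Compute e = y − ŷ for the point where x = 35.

ŷ = 26 + 35 = 61
e = 60 − 61 = -1

e = -1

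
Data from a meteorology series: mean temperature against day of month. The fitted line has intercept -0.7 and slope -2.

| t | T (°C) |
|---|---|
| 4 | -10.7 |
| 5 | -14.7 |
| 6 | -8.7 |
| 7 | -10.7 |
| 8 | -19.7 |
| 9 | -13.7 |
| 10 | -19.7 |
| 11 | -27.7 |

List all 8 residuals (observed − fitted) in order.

t=4: T̂ = -0.7 − 2·4 = -8.7; e = -10.7 − (-8.7) = -2
t=5: T̂ = -0.7 − 2·5 = -10.7; e = -14.7 − (-10.7) = -4
t=6: T̂ = -0.7 − 2·6 = -12.7; e = -8.7 − (-12.7) = 4
t=7: T̂ = -0.7 − 2·7 = -14.7; e = -10.7 − (-14.7) = 4
t=8: T̂ = -0.7 − 2·8 = -16.7; e = -19.7 − (-16.7) = -3
t=9: T̂ = -0.7 − 2·9 = -18.7; e = -13.7 − (-18.7) = 5
t=10: T̂ = -0.7 − 2·10 = -20.7; e = -19.7 − (-20.7) = 1
t=11: T̂ = -0.7 − 2·11 = -22.7; e = -27.7 − (-22.7) = -5

-2, -4, 4, 4, -3, 5, 1, -5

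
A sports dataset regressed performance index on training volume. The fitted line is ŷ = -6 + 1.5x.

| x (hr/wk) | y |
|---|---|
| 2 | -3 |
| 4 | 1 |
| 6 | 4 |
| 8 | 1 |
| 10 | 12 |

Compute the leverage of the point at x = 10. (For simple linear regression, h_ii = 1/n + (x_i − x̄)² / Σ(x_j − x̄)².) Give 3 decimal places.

x̄ = (2 + 4 + 6 + 8 + 10)/5 = 6
Σ(x − x̄)² = 16 + 4 + 0 + 4 + 16 = 40
h = 1/5 + (4)²/40 = 0.2 + 0.4 = 0.600

h = 0.600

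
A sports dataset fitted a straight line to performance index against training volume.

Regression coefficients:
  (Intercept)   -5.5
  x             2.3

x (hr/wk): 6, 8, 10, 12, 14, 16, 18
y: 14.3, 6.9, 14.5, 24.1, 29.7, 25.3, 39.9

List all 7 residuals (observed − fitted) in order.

x=6: ŷ = -5.5 + 2.3·6 = 8.3; r = 14.3 − 8.3 = 6
x=8: ŷ = -5.5 + 2.3·8 = 12.9; r = 6.9 − 12.9 = -6
x=10: ŷ = -5.5 + 2.3·10 = 17.5; r = 14.5 − 17.5 = -3
x=12: ŷ = -5.5 + 2.3·12 = 22.1; r = 24.1 − 22.1 = 2
x=14: ŷ = -5.5 + 2.3·14 = 26.7; r = 29.7 − 26.7 = 3
x=16: ŷ = -5.5 + 2.3·16 = 31.3; r = 25.3 − 31.3 = -6
x=18: ŷ = -5.5 + 2.3·18 = 35.9; r = 39.9 − 35.9 = 4

6, -6, -3, 2, 3, -6, 4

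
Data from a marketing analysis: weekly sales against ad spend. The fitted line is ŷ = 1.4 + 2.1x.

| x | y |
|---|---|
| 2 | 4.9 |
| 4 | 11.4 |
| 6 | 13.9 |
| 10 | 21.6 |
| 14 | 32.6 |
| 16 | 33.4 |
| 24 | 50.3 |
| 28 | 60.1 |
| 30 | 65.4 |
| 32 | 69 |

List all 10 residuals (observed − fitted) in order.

-0.7, 1.6, -0.1, -0.8, 1.8, -1.6, -1.5, -0.1, 1, 0.4

x=2: ŷ = 1.4 + 2.1·2 = 5.6; e = 4.9 − 5.6 = -0.7
x=4: ŷ = 1.4 + 2.1·4 = 9.8; e = 11.4 − 9.8 = 1.6
x=6: ŷ = 1.4 + 2.1·6 = 14; e = 13.9 − 14 = -0.1
x=10: ŷ = 1.4 + 2.1·10 = 22.4; e = 21.6 − 22.4 = -0.8
x=14: ŷ = 1.4 + 2.1·14 = 30.8; e = 32.6 − 30.8 = 1.8
x=16: ŷ = 1.4 + 2.1·16 = 35; e = 33.4 − 35 = -1.6
x=24: ŷ = 1.4 + 2.1·24 = 51.8; e = 50.3 − 51.8 = -1.5
x=28: ŷ = 1.4 + 2.1·28 = 60.2; e = 60.1 − 60.2 = -0.1
x=30: ŷ = 1.4 + 2.1·30 = 64.4; e = 65.4 − 64.4 = 1
x=32: ŷ = 1.4 + 2.1·32 = 68.6; e = 69 − 68.6 = 0.4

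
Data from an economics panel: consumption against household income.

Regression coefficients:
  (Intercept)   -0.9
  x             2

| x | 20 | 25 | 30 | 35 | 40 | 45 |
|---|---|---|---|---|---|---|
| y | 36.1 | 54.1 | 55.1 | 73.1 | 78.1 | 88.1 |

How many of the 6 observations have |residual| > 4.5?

1

x=20: ŷ = -0.9 + 2·20 = 39.1; r = 36.1 − 39.1 = -3
x=25: ŷ = -0.9 + 2·25 = 49.1; r = 54.1 − 49.1 = 5
x=30: ŷ = -0.9 + 2·30 = 59.1; r = 55.1 − 59.1 = -4
x=35: ŷ = -0.9 + 2·35 = 69.1; r = 73.1 − 69.1 = 4
x=40: ŷ = -0.9 + 2·40 = 79.1; r = 78.1 − 79.1 = -1
x=45: ŷ = -0.9 + 2·45 = 89.1; r = 88.1 − 89.1 = -1
|r| > 4.5: x=25 (|r|=5) → 1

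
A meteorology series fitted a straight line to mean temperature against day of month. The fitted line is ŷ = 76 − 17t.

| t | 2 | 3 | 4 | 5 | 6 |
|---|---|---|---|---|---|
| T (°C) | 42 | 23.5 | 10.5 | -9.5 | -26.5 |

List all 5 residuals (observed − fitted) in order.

t=2: ŷ = 76 − 17·2 = 42; e = 42 − 42 = 0
t=3: ŷ = 76 − 17·3 = 25; e = 23.5 − 25 = -1.5
t=4: ŷ = 76 − 17·4 = 8; e = 10.5 − 8 = 2.5
t=5: ŷ = 76 − 17·5 = -9; e = -9.5 − (-9) = -0.5
t=6: ŷ = 76 − 17·6 = -26; e = -26.5 − (-26) = -0.5

0, -1.5, 2.5, -0.5, -0.5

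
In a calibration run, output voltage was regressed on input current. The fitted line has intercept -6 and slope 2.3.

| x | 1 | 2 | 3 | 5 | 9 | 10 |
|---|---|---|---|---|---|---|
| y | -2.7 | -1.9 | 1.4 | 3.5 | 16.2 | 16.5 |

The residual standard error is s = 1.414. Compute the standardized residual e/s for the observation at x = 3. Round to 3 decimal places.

0.354

ŷ = -6 + 2.3·3 = 0.9
e = 1.4 − 0.9 = 0.5
e/s = 0.5 / 1.414 = 0.354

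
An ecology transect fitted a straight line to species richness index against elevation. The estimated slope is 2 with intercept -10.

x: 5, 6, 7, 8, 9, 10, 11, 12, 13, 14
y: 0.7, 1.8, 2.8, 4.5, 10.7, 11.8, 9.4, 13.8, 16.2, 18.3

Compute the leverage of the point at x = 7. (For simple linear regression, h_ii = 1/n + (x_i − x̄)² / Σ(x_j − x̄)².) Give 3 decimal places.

h = 0.176

x̄ = (5 + 6 + 7 + 8 + 9 + 10 + 11 + 12 + 13 + 14)/10 = 9.5
Σ(x − x̄)² = 20.25 + 12.25 + 6.25 + 2.25 + 0.25 + 0.25 + 2.25 + 6.25 + 12.25 + 20.25 = 82.5
h = 1/10 + (-2.5)²/82.5 = 0.1 + 0.0757576 = 0.176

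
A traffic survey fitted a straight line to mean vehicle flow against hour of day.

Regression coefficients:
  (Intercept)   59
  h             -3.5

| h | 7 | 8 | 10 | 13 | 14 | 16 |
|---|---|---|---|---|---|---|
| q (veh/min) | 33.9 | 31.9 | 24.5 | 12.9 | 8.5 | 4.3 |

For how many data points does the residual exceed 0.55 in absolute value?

5

h=7: q̂ = 59 − 3.5·7 = 34.5; e = 33.9 − 34.5 = -0.6
h=8: q̂ = 59 − 3.5·8 = 31; e = 31.9 − 31 = 0.9
h=10: q̂ = 59 − 3.5·10 = 24; e = 24.5 − 24 = 0.5
h=13: q̂ = 59 − 3.5·13 = 13.5; e = 12.9 − 13.5 = -0.6
h=14: q̂ = 59 − 3.5·14 = 10; e = 8.5 − 10 = -1.5
h=16: q̂ = 59 − 3.5·16 = 3; e = 4.3 − 3 = 1.3
|e| > 0.55: h=7 (|e|=0.6), h=8 (|e|=0.9), h=13 (|e|=0.6), h=14 (|e|=1.5), h=16 (|e|=1.3) → 5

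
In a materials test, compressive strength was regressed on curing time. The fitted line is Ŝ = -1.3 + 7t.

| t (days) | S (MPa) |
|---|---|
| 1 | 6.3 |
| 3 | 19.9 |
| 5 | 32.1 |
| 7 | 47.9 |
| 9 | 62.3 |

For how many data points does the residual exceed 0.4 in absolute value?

3

t=1: Ŝ = -1.3 + 7·1 = 5.7; r = 6.3 − 5.7 = 0.6
t=3: Ŝ = -1.3 + 7·3 = 19.7; r = 19.9 − 19.7 = 0.2
t=5: Ŝ = -1.3 + 7·5 = 33.7; r = 32.1 − 33.7 = -1.6
t=7: Ŝ = -1.3 + 7·7 = 47.7; r = 47.9 − 47.7 = 0.2
t=9: Ŝ = -1.3 + 7·9 = 61.7; r = 62.3 − 61.7 = 0.6
|r| > 0.4: t=1 (|r|=0.6), t=5 (|r|=1.6), t=9 (|r|=0.6) → 3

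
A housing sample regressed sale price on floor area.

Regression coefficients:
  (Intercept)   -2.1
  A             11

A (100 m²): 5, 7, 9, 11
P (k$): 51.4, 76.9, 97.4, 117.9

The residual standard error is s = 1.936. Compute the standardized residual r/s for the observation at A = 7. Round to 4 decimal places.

1.0331

P̂ = -2.1 + 11·7 = 74.9
r = 76.9 − 74.9 = 2
r/s = 2 / 1.936 = 1.0331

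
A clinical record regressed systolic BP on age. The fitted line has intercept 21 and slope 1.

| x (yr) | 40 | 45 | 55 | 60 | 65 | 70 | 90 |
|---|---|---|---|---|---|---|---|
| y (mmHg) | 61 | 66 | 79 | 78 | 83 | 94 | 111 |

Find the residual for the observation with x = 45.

ŷ = 21 + 45 = 66
r = 66 − 66 = 0

r = 0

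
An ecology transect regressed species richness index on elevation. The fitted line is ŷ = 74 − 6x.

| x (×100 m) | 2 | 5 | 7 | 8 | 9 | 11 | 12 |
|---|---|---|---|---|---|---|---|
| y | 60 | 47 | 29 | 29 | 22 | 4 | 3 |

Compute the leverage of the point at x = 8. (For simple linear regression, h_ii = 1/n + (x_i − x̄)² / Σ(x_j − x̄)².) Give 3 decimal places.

h = 0.144

x̄ = (2 + 5 + 7 + 8 + 9 + 11 + 12)/7 = 7.71429
Σ(x − x̄)² = 32.6531 + 7.36735 + 0.510204 + 0.0816327 + 1.65306 + 10.7959 + 18.3673 = 71.4286
h = 1/7 + (0.285714)²/71.4286 = 0.142857 + 0.00114286 = 0.144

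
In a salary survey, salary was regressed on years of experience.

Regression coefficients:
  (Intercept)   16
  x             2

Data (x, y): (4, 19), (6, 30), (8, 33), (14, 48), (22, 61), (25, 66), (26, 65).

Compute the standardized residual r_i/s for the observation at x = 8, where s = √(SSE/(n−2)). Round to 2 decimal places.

0.30

x=4: ŷ = 16 + 2·4 = 24; r = 19 − 24 = -5
x=6: ŷ = 16 + 2·6 = 28; r = 30 − 28 = 2
x=8: ŷ = 16 + 2·8 = 32; r = 33 − 32 = 1
x=14: ŷ = 16 + 2·14 = 44; r = 48 − 44 = 4
x=22: ŷ = 16 + 2·22 = 60; r = 61 − 60 = 1
x=25: ŷ = 16 + 2·25 = 66; r = 66 − 66 = 0
x=26: ŷ = 16 + 2·26 = 68; r = 65 − 68 = -3
SSE = 25 + 4 + 1 + 16 + 1 + 0 + 9 = 56
s = √(56/5) = 3.34664
r/s = 1 / 3.34664 = 0.30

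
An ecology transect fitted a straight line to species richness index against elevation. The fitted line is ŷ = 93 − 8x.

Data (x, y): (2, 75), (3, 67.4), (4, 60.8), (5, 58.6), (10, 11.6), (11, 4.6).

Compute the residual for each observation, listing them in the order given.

-2, -1.6, -0.2, 5.6, -1.4, -0.4

x=2: ŷ = 93 − 8·2 = 77; e = 75 − 77 = -2
x=3: ŷ = 93 − 8·3 = 69; e = 67.4 − 69 = -1.6
x=4: ŷ = 93 − 8·4 = 61; e = 60.8 − 61 = -0.2
x=5: ŷ = 93 − 8·5 = 53; e = 58.6 − 53 = 5.6
x=10: ŷ = 93 − 8·10 = 13; e = 11.6 − 13 = -1.4
x=11: ŷ = 93 − 8·11 = 5; e = 4.6 − 5 = -0.4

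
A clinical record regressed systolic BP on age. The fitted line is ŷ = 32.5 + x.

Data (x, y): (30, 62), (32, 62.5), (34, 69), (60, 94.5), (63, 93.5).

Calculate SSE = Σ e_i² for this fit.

SSE = 18.5

x=30: ŷ = 32.5 + 30 = 62.5; e = 62 − 62.5 = -0.5
x=32: ŷ = 32.5 + 32 = 64.5; e = 62.5 − 64.5 = -2
x=34: ŷ = 32.5 + 34 = 66.5; e = 69 − 66.5 = 2.5
x=60: ŷ = 32.5 + 60 = 92.5; e = 94.5 − 92.5 = 2
x=63: ŷ = 32.5 + 63 = 95.5; e = 93.5 − 95.5 = -2
SSE = 0.25 + 4 + 6.25 + 4 + 4 = 18.5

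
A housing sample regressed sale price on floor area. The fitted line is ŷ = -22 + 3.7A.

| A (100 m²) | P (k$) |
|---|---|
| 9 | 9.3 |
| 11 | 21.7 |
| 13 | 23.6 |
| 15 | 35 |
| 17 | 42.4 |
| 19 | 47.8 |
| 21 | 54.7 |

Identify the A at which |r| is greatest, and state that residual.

A=9: ŷ = -22 + 3.7·9 = 11.3; r = 9.3 − 11.3 = -2
A=11: ŷ = -22 + 3.7·11 = 18.7; r = 21.7 − 18.7 = 3
A=13: ŷ = -22 + 3.7·13 = 26.1; r = 23.6 − 26.1 = -2.5
A=15: ŷ = -22 + 3.7·15 = 33.5; r = 35 − 33.5 = 1.5
A=17: ŷ = -22 + 3.7·17 = 40.9; r = 42.4 − 40.9 = 1.5
A=19: ŷ = -22 + 3.7·19 = 48.3; r = 47.8 − 48.3 = -0.5
A=21: ŷ = -22 + 3.7·21 = 55.7; r = 54.7 − 55.7 = -1
Largest |r| is 3 at A = 11, residual 3.

A = 11, r = 3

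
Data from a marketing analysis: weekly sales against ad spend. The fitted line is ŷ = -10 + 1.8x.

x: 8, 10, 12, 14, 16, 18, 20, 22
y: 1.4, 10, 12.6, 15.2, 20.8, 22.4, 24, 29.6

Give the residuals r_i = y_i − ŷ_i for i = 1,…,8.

-3, 2, 1, 0, 2, 0, -2, 0

x=8: ŷ = -10 + 1.8·8 = 4.4; r = 1.4 − 4.4 = -3
x=10: ŷ = -10 + 1.8·10 = 8; r = 10 − 8 = 2
x=12: ŷ = -10 + 1.8·12 = 11.6; r = 12.6 − 11.6 = 1
x=14: ŷ = -10 + 1.8·14 = 15.2; r = 15.2 − 15.2 = 0
x=16: ŷ = -10 + 1.8·16 = 18.8; r = 20.8 − 18.8 = 2
x=18: ŷ = -10 + 1.8·18 = 22.4; r = 22.4 − 22.4 = 0
x=20: ŷ = -10 + 1.8·20 = 26; r = 24 − 26 = -2
x=22: ŷ = -10 + 1.8·22 = 29.6; r = 29.6 − 29.6 = 0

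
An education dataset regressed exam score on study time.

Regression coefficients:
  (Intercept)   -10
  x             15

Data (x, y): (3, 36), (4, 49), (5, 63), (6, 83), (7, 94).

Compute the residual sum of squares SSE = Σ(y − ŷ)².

SSE = 16

x=3: ŷ = -10 + 15·3 = 35; e = 36 − 35 = 1
x=4: ŷ = -10 + 15·4 = 50; e = 49 − 50 = -1
x=5: ŷ = -10 + 15·5 = 65; e = 63 − 65 = -2
x=6: ŷ = -10 + 15·6 = 80; e = 83 − 80 = 3
x=7: ŷ = -10 + 15·7 = 95; e = 94 − 95 = -1
SSE = 1 + 1 + 4 + 9 + 1 = 16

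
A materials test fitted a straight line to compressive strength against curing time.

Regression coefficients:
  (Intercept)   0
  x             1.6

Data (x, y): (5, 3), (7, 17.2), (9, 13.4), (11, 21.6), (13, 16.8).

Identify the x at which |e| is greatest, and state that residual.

x=5: ŷ = 1.6·5 = 8; e = 3 − 8 = -5
x=7: ŷ = 1.6·7 = 11.2; e = 17.2 − 11.2 = 6
x=9: ŷ = 1.6·9 = 14.4; e = 13.4 − 14.4 = -1
x=11: ŷ = 1.6·11 = 17.6; e = 21.6 − 17.6 = 4
x=13: ŷ = 1.6·13 = 20.8; e = 16.8 − 20.8 = -4
Largest |e| is 6 at x = 7, residual 6.

x = 7, e = 6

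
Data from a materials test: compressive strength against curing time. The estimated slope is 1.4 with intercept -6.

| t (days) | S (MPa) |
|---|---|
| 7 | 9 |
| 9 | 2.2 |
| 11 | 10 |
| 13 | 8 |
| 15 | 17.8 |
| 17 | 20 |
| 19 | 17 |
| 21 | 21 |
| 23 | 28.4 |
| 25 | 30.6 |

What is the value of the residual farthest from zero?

t=7: ŷ = -6 + 1.4·7 = 3.8; e = 9 − 3.8 = 5.2
t=9: ŷ = -6 + 1.4·9 = 6.6; e = 2.2 − 6.6 = -4.4
t=11: ŷ = -6 + 1.4·11 = 9.4; e = 10 − 9.4 = 0.6
t=13: ŷ = -6 + 1.4·13 = 12.2; e = 8 − 12.2 = -4.2
t=15: ŷ = -6 + 1.4·15 = 15; e = 17.8 − 15 = 2.8
t=17: ŷ = -6 + 1.4·17 = 17.8; e = 20 − 17.8 = 2.2
t=19: ŷ = -6 + 1.4·19 = 20.6; e = 17 − 20.6 = -3.6
t=21: ŷ = -6 + 1.4·21 = 23.4; e = 21 − 23.4 = -2.4
t=23: ŷ = -6 + 1.4·23 = 26.2; e = 28.4 − 26.2 = 2.2
t=25: ŷ = -6 + 1.4·25 = 29; e = 30.6 − 29 = 1.6
Largest |e| is 5.2 at t = 7, residual 5.2.

e = 5.2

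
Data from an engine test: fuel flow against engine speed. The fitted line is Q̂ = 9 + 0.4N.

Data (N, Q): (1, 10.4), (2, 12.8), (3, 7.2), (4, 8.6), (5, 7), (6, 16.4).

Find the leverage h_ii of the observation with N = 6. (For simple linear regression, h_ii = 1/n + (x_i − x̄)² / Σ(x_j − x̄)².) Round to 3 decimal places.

N̄ = (1 + 2 + 3 + 4 + 5 + 6)/6 = 3.5
Σ(N − N̄)² = 6.25 + 2.25 + 0.25 + 0.25 + 2.25 + 6.25 = 17.5
h = 1/6 + (2.5)²/17.5 = 0.166667 + 0.357143 = 0.524

h = 0.524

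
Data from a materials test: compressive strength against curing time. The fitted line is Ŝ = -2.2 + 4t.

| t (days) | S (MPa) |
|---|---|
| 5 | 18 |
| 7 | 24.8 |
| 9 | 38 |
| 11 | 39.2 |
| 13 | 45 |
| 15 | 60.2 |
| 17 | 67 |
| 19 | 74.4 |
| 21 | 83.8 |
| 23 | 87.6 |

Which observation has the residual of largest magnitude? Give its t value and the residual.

t = 13, r = -4.8

t=5: Ŝ = -2.2 + 4·5 = 17.8; r = 18 − 17.8 = 0.2
t=7: Ŝ = -2.2 + 4·7 = 25.8; r = 24.8 − 25.8 = -1
t=9: Ŝ = -2.2 + 4·9 = 33.8; r = 38 − 33.8 = 4.2
t=11: Ŝ = -2.2 + 4·11 = 41.8; r = 39.2 − 41.8 = -2.6
t=13: Ŝ = -2.2 + 4·13 = 49.8; r = 45 − 49.8 = -4.8
t=15: Ŝ = -2.2 + 4·15 = 57.8; r = 60.2 − 57.8 = 2.4
t=17: Ŝ = -2.2 + 4·17 = 65.8; r = 67 − 65.8 = 1.2
t=19: Ŝ = -2.2 + 4·19 = 73.8; r = 74.4 − 73.8 = 0.6
t=21: Ŝ = -2.2 + 4·21 = 81.8; r = 83.8 − 81.8 = 2
t=23: Ŝ = -2.2 + 4·23 = 89.8; r = 87.6 − 89.8 = -2.2
Largest |r| is 4.8 at t = 13, residual -4.8.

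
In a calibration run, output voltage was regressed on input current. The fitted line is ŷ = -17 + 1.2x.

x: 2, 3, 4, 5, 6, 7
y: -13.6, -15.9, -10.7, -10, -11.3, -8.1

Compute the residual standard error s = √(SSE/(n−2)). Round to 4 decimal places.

s = 1.8028

x=2: ŷ = -17 + 1.2·2 = -14.6; r = -13.6 − (-14.6) = 1
x=3: ŷ = -17 + 1.2·3 = -13.4; r = -15.9 − (-13.4) = -2.5
x=4: ŷ = -17 + 1.2·4 = -12.2; r = -10.7 − (-12.2) = 1.5
x=5: ŷ = -17 + 1.2·5 = -11; r = -10 − (-11) = 1
x=6: ŷ = -17 + 1.2·6 = -9.8; r = -11.3 − (-9.8) = -1.5
x=7: ŷ = -17 + 1.2·7 = -8.6; r = -8.1 − (-8.6) = 0.5
SSE = 1 + 6.25 + 2.25 + 1 + 2.25 + 0.25 = 13
s = √(13/4) = √3.25 ≈ 1.8028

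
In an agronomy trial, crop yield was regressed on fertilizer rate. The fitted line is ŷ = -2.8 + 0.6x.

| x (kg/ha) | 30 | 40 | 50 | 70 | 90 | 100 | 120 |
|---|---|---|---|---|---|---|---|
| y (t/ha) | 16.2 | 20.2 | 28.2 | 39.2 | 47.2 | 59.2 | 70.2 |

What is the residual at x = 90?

r = -4

ŷ = -2.8 + 0.6·90 = 51.2
r = 47.2 − 51.2 = -4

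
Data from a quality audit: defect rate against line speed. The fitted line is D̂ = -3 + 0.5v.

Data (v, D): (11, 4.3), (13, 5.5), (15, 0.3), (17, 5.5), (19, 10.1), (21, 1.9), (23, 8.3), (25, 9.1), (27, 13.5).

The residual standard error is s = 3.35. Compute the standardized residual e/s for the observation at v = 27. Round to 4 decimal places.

D̂ = -3 + 0.5·27 = 10.5
e = 13.5 − 10.5 = 3
e/s = 3 / 3.35 = 0.8955

0.8955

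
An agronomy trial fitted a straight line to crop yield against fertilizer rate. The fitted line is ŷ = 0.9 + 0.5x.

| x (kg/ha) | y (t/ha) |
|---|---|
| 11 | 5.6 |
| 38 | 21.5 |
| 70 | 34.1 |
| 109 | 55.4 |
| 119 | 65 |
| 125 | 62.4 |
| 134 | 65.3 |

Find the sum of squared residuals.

x=11: ŷ = 0.9 + 0.5·11 = 6.4; r = 5.6 − 6.4 = -0.8
x=38: ŷ = 0.9 + 0.5·38 = 19.9; r = 21.5 − 19.9 = 1.6
x=70: ŷ = 0.9 + 0.5·70 = 35.9; r = 34.1 − 35.9 = -1.8
x=109: ŷ = 0.9 + 0.5·109 = 55.4; r = 55.4 − 55.4 = 0
x=119: ŷ = 0.9 + 0.5·119 = 60.4; r = 65 − 60.4 = 4.6
x=125: ŷ = 0.9 + 0.5·125 = 63.4; r = 62.4 − 63.4 = -1
x=134: ŷ = 0.9 + 0.5·134 = 67.9; r = 65.3 − 67.9 = -2.6
SSE = 0.64 + 2.56 + 3.24 + 0 + 21.16 + 1 + 6.76 = 35.36

SSE = 35.36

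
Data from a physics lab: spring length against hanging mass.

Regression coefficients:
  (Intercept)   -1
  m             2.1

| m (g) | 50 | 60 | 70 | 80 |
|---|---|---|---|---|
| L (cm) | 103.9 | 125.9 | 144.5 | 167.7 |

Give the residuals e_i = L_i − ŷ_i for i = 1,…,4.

m=50: ŷ = -1 + 2.1·50 = 104; e = 103.9 − 104 = -0.1
m=60: ŷ = -1 + 2.1·60 = 125; e = 125.9 − 125 = 0.9
m=70: ŷ = -1 + 2.1·70 = 146; e = 144.5 − 146 = -1.5
m=80: ŷ = -1 + 2.1·80 = 167; e = 167.7 − 167 = 0.7

-0.1, 0.9, -1.5, 0.7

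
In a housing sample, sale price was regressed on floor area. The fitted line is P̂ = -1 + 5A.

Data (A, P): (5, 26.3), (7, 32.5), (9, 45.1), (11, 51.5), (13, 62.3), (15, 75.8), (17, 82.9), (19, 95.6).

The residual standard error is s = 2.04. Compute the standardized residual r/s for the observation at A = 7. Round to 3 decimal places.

P̂ = -1 + 5·7 = 34
r = 32.5 − 34 = -1.5
r/s = -1.5 / 2.04 = -0.735

-0.735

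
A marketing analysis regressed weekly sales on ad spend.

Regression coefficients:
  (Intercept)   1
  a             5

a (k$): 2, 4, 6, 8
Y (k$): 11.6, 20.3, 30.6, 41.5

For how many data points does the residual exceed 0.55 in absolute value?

2

a=2: ŷ = 1 + 5·2 = 11; e = 11.6 − 11 = 0.6
a=4: ŷ = 1 + 5·4 = 21; e = 20.3 − 21 = -0.7
a=6: ŷ = 1 + 5·6 = 31; e = 30.6 − 31 = -0.4
a=8: ŷ = 1 + 5·8 = 41; e = 41.5 − 41 = 0.5
|e| > 0.55: a=2 (|e|=0.6), a=4 (|e|=0.7) → 2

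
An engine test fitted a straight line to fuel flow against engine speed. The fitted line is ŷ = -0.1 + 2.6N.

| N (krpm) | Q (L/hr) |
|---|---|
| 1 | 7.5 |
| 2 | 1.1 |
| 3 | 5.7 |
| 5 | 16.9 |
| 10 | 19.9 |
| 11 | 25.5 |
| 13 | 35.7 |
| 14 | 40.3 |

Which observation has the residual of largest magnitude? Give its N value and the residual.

N = 10, r = -6

N=1: ŷ = -0.1 + 2.6·1 = 2.5; r = 7.5 − 2.5 = 5
N=2: ŷ = -0.1 + 2.6·2 = 5.1; r = 1.1 − 5.1 = -4
N=3: ŷ = -0.1 + 2.6·3 = 7.7; r = 5.7 − 7.7 = -2
N=5: ŷ = -0.1 + 2.6·5 = 12.9; r = 16.9 − 12.9 = 4
N=10: ŷ = -0.1 + 2.6·10 = 25.9; r = 19.9 − 25.9 = -6
N=11: ŷ = -0.1 + 2.6·11 = 28.5; r = 25.5 − 28.5 = -3
N=13: ŷ = -0.1 + 2.6·13 = 33.7; r = 35.7 − 33.7 = 2
N=14: ŷ = -0.1 + 2.6·14 = 36.3; r = 40.3 − 36.3 = 4
Largest |r| is 6 at N = 10, residual -6.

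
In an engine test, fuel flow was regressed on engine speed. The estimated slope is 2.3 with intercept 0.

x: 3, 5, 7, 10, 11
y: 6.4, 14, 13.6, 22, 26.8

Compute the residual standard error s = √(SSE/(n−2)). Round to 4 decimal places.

x=3: ŷ = 2.3·3 = 6.9; r = 6.4 − 6.9 = -0.5
x=5: ŷ = 2.3·5 = 11.5; r = 14 − 11.5 = 2.5
x=7: ŷ = 2.3·7 = 16.1; r = 13.6 − 16.1 = -2.5
x=10: ŷ = 2.3·10 = 23; r = 22 − 23 = -1
x=11: ŷ = 2.3·11 = 25.3; r = 26.8 − 25.3 = 1.5
SSE = 0.25 + 6.25 + 6.25 + 1 + 2.25 = 16
s = √(16/3) = √5.33333 ≈ 2.3094

s = 2.3094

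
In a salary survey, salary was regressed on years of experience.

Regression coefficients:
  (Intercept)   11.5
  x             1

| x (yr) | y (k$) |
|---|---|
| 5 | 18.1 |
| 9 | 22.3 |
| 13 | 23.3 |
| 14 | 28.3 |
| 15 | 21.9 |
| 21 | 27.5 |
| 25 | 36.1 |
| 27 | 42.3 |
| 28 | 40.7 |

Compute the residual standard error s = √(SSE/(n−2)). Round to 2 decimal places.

x=5: ŷ = 11.5 + 5 = 16.5; r = 18.1 − 16.5 = 1.6
x=9: ŷ = 11.5 + 9 = 20.5; r = 22.3 − 20.5 = 1.8
x=13: ŷ = 11.5 + 13 = 24.5; r = 23.3 − 24.5 = -1.2
x=14: ŷ = 11.5 + 14 = 25.5; r = 28.3 − 25.5 = 2.8
x=15: ŷ = 11.5 + 15 = 26.5; r = 21.9 − 26.5 = -4.6
x=21: ŷ = 11.5 + 21 = 32.5; r = 27.5 − 32.5 = -5
x=25: ŷ = 11.5 + 25 = 36.5; r = 36.1 − 36.5 = -0.4
x=27: ŷ = 11.5 + 27 = 38.5; r = 42.3 − 38.5 = 3.8
x=28: ŷ = 11.5 + 28 = 39.5; r = 40.7 − 39.5 = 1.2
SSE = 2.56 + 3.24 + 1.44 + 7.84 + 21.16 + 25 + 0.16 + 14.44 + 1.44 = 77.28
s = √(77.28/7) = √11.04 ≈ 3.32

s = 3.32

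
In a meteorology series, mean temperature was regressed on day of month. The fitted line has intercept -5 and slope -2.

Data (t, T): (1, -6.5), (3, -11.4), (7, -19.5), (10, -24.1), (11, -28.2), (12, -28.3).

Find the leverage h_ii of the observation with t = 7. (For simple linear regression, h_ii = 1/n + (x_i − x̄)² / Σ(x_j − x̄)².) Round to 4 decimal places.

t̄ = (1 + 3 + 7 + 10 + 11 + 12)/6 = 7.33333
Σ(t − t̄)² = 40.1111 + 18.7778 + 0.111111 + 7.11111 + 13.4444 + 21.7778 = 101.333
h = 1/6 + (-0.333333)²/101.333 = 0.166667 + 0.00109649 = 0.1678

h = 0.1678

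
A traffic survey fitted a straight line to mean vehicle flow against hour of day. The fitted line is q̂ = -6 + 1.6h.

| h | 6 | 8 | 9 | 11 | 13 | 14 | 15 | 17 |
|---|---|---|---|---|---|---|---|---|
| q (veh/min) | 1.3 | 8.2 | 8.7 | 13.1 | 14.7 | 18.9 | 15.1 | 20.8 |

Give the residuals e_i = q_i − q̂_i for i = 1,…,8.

h=6: q̂ = -6 + 1.6·6 = 3.6; e = 1.3 − 3.6 = -2.3
h=8: q̂ = -6 + 1.6·8 = 6.8; e = 8.2 − 6.8 = 1.4
h=9: q̂ = -6 + 1.6·9 = 8.4; e = 8.7 − 8.4 = 0.3
h=11: q̂ = -6 + 1.6·11 = 11.6; e = 13.1 − 11.6 = 1.5
h=13: q̂ = -6 + 1.6·13 = 14.8; e = 14.7 − 14.8 = -0.1
h=14: q̂ = -6 + 1.6·14 = 16.4; e = 18.9 − 16.4 = 2.5
h=15: q̂ = -6 + 1.6·15 = 18; e = 15.1 − 18 = -2.9
h=17: q̂ = -6 + 1.6·17 = 21.2; e = 20.8 − 21.2 = -0.4

-2.3, 1.4, 0.3, 1.5, -0.1, 2.5, -2.9, -0.4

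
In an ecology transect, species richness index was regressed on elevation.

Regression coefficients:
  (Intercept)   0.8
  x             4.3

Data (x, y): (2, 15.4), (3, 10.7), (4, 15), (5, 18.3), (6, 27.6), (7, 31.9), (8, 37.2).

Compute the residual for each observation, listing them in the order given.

6, -3, -3, -4, 1, 1, 2

x=2: ŷ = 0.8 + 4.3·2 = 9.4; r = 15.4 − 9.4 = 6
x=3: ŷ = 0.8 + 4.3·3 = 13.7; r = 10.7 − 13.7 = -3
x=4: ŷ = 0.8 + 4.3·4 = 18; r = 15 − 18 = -3
x=5: ŷ = 0.8 + 4.3·5 = 22.3; r = 18.3 − 22.3 = -4
x=6: ŷ = 0.8 + 4.3·6 = 26.6; r = 27.6 − 26.6 = 1
x=7: ŷ = 0.8 + 4.3·7 = 30.9; r = 31.9 − 30.9 = 1
x=8: ŷ = 0.8 + 4.3·8 = 35.2; r = 37.2 − 35.2 = 2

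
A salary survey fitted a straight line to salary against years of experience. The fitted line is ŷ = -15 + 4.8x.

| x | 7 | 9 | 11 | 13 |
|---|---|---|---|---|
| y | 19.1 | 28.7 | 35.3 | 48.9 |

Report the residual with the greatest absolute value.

e = -2.5

x=7: ŷ = -15 + 4.8·7 = 18.6; e = 19.1 − 18.6 = 0.5
x=9: ŷ = -15 + 4.8·9 = 28.2; e = 28.7 − 28.2 = 0.5
x=11: ŷ = -15 + 4.8·11 = 37.8; e = 35.3 − 37.8 = -2.5
x=13: ŷ = -15 + 4.8·13 = 47.4; e = 48.9 − 47.4 = 1.5
Largest |e| is 2.5 at x = 11, residual -2.5.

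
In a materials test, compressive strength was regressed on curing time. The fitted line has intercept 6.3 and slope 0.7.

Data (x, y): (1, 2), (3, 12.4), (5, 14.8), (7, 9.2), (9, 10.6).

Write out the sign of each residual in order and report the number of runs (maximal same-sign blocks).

x=1: ŷ = 6.3 + 0.7·1 = 7; r = 2 − 7 = -5
x=3: ŷ = 6.3 + 0.7·3 = 8.4; r = 12.4 − 8.4 = 4
x=5: ŷ = 6.3 + 0.7·5 = 9.8; r = 14.8 − 9.8 = 5
x=7: ŷ = 6.3 + 0.7·7 = 11.2; r = 9.2 − 11.2 = -2
x=9: ŷ = 6.3 + 0.7·9 = 12.6; r = 10.6 − 12.6 = -2
Signs: − + + − −
Runs: −×1, +×2, −×2 → 3

3 runs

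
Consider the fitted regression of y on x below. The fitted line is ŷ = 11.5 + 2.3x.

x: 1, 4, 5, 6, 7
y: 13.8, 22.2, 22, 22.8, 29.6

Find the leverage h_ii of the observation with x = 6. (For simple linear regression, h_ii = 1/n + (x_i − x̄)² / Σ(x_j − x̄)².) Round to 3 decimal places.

x̄ = (1 + 4 + 5 + 6 + 7)/5 = 4.6
Σ(x − x̄)² = 12.96 + 0.36 + 0.16 + 1.96 + 5.76 = 21.2
h = 1/5 + (1.4)²/21.2 = 0.2 + 0.0924528 = 0.292

h = 0.292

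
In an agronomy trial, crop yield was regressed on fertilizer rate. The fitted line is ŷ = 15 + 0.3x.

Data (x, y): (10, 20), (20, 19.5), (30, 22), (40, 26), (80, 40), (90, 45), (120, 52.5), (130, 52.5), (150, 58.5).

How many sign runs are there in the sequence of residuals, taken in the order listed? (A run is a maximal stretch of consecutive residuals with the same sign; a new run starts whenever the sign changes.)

4 runs

x=10: ŷ = 15 + 0.3·10 = 18; e = 20 − 18 = 2
x=20: ŷ = 15 + 0.3·20 = 21; e = 19.5 − 21 = -1.5
x=30: ŷ = 15 + 0.3·30 = 24; e = 22 − 24 = -2
x=40: ŷ = 15 + 0.3·40 = 27; e = 26 − 27 = -1
x=80: ŷ = 15 + 0.3·80 = 39; e = 40 − 39 = 1
x=90: ŷ = 15 + 0.3·90 = 42; e = 45 − 42 = 3
x=120: ŷ = 15 + 0.3·120 = 51; e = 52.5 − 51 = 1.5
x=130: ŷ = 15 + 0.3·130 = 54; e = 52.5 − 54 = -1.5
x=150: ŷ = 15 + 0.3·150 = 60; e = 58.5 − 60 = -1.5
Signs: + − − − + + + − −
Runs: +×1, −×3, +×3, −×2 → 4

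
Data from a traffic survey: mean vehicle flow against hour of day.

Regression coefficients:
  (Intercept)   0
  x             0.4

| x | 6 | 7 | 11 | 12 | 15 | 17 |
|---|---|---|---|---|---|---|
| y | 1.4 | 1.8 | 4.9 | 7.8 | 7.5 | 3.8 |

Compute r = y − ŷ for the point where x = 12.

ŷ = 0.4·12 = 4.8
r = 7.8 − 4.8 = 3

r = 3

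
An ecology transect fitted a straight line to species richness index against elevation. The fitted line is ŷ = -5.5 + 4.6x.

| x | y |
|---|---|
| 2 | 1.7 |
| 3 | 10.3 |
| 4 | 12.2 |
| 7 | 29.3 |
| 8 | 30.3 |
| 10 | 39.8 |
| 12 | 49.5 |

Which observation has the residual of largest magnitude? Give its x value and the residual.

x=2: ŷ = -5.5 + 4.6·2 = 3.7; e = 1.7 − 3.7 = -2
x=3: ŷ = -5.5 + 4.6·3 = 8.3; e = 10.3 − 8.3 = 2
x=4: ŷ = -5.5 + 4.6·4 = 12.9; e = 12.2 − 12.9 = -0.7
x=7: ŷ = -5.5 + 4.6·7 = 26.7; e = 29.3 − 26.7 = 2.6
x=8: ŷ = -5.5 + 4.6·8 = 31.3; e = 30.3 − 31.3 = -1
x=10: ŷ = -5.5 + 4.6·10 = 40.5; e = 39.8 − 40.5 = -0.7
x=12: ŷ = -5.5 + 4.6·12 = 49.7; e = 49.5 − 49.7 = -0.2
Largest |e| is 2.6 at x = 7, residual 2.6.

x = 7, e = 2.6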